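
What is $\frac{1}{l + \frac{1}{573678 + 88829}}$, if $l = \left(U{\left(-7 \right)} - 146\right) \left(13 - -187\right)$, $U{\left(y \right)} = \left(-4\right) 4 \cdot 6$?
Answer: $- \frac{662507}{32065338799} \approx -2.0661 \cdot 10^{-5}$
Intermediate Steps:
$U{\left(y \right)} = -96$ ($U{\left(y \right)} = \left(-16\right) 6 = -96$)
$l = -48400$ ($l = \left(-96 - 146\right) \left(13 - -187\right) = - 242 \left(13 + 187\right) = \left(-242\right) 200 = -48400$)
$\frac{1}{l + \frac{1}{573678 + 88829}} = \frac{1}{-48400 + \frac{1}{573678 + 88829}} = \frac{1}{-48400 + \frac{1}{662507}} = \frac{1}{- \frac{32065338799}{662507}} = - \frac{662507}{32065338799}$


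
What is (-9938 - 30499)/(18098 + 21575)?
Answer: -40437/39673 ≈ -1.0193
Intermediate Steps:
(-9938 - 30499)/(18098 + 21575) = -40437/39673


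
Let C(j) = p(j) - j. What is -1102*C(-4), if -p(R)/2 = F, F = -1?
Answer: -6612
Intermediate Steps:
p(R) = 2 (p(R) = -2*(-1) = 2)
C(j) = 2 - j
-1102*C(-4) = -1102*(2 - 1*(-4)) = -1102*(2 + 4) = -1102*6 = -6612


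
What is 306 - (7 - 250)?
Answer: 549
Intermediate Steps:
306 - (7 - 250) = 306 - 1*(-243) = 306 + 243 = 549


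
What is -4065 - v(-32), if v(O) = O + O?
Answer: -4001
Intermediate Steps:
v(O) = 2*O
-4065 - v(-32) = -4065 - 2*(-32) = -4065 - 1*(-64) = -4065 + 64 = -4001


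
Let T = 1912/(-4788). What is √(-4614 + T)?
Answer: 2*I*√183654247/399 ≈ 67.929*I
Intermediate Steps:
T = -478/1197 (T = 1912*(-1/4788) = -478/1197 ≈ -0.39933)
√(-4614 + T) = √(-4614 - 478/1197) = √(-5523436/1197) = 2*I*√183654247/399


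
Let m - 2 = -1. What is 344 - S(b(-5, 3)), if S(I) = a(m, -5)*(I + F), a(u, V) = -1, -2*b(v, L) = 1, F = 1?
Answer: 689/2 ≈ 344.50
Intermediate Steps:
m = 1 (m = 2 - 1 = 1)
b(v, L) = -½ (b(v, L) = -½*1 = -½)
S(I) = -1 - I (S(I) = -(I + 1) = -(1 + I) = -1 - I)
344 - S(b(-5, 3)) = 344 - (-1 - 1*(-½)) = 344 - (-1 + ½) = 344 - 1*(-½) = 344 + ½ = 689/2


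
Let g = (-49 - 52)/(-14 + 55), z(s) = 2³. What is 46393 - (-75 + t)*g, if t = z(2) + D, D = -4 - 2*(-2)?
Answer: 1895346/41 ≈ 46228.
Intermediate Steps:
D = 0 (D = -4 + 4 = 0)
z(s) = 8
t = 8 (t = 8 + 0 = 8)
g = -101/41 ≈ -2.4634
46393 - (-75 + t)*g = 46393 - (-75 + 8)*(-101)/41 = 46393 - (-67)*(-101)/41 = 46393 - 1*6767/41 = 46393 - 6767/41 = 1895346/41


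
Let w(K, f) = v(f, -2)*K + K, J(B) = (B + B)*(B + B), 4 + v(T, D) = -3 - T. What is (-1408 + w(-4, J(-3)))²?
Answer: 1537600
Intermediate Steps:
v(T, D) = -7 - T (v(T, D) = -4 + (-3 - T) = -7 - T)
J(B) = 4*B² (J(B) = (2*B)*(2*B) = 4*B²)
w(K, f) = K + K*(-7 - f) (w(K, f) = (-7 - f)*K + K = K*(-7 - f) + K = K + K*(-7 - f))
(-1408 + w(-4, J(-3)))² = (-1408 - 1*(-4)*(6 + 4*(-3)²))² = (-1408 - 1*(-4)*(6 + 4*9))² = (-1408 - 1*(-4)*(6 + 36))² = (-1408 - 1*(-4)*42)² = (-1408 + 168)² = (-1240)² = 1537600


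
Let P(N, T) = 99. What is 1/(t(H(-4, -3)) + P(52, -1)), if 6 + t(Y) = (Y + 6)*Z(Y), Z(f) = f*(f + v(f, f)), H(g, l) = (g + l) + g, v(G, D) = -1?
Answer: -1/567 ≈ -0.0017637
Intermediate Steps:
H(g, l) = l + 2*g
Z(f) = f*(-1 + f) (Z(f) = f*(f - 1) = f*(-1 + f))
t(Y) = -6 + Y*(-1 + Y)*(6 + Y) (t(Y) = -6 + (Y + 6)*(Y*(-1 + Y)) = -6 + (6 + Y)*(Y*(-1 + Y)) = -6 + Y*(-1 + Y)*(6 + Y))
1/(t(H(-4, -3)) + P(52, -1)) = 1/((-6 + (-3 + 2*(-4))³ - 6*(-3 + 2*(-4)) + 5*(-3 + 2*(-4))²) + 99) = 1/((-6 + (-3 - 8)³ - 6*(-3 - 8) + 5*(-3 - 8)²) + 99) = 1/((-6 + (-11)³ - 6*(-11) + 5*(-11)²) + 99) = 1/((-6 - 1331 + 66 + 5*121) + 99) = 1/((-6 - 1331 + 66 + 605) + 99) = 1/(-666 + 99) = 1/(-567) = -1/567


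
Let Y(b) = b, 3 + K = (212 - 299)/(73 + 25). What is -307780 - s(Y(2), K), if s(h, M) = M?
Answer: -30162059/98 ≈ -3.0778e+5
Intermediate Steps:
K = -381/98 (K = -3 + (212 - 299)/(73 + 25) = -3 - 87/98 = -381/98 ≈ -3.8878)
-307780 - s(Y(2), K) = -307780 - 1*(-381/98) = -307780 + 381/98 = -30162059/98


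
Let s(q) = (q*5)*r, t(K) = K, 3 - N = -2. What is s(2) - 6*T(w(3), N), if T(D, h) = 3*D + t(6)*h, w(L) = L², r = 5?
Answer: -292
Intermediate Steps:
N = 5 (N = 3 - 1*(-2) = 3 + 2 = 5)
s(q) = 25*q (s(q) = (q*5)*5 = (5*q)*5 = 25*q)
T(D, h) = 3*D + 6*h
s(2) - 6*T(w(3), N) = 25*2 - 6*(3*3² + 6*5) = 50 - 6*(3*9 + 30) = 50 - 6*(27 + 30) = 50 - 6*57 = 50 - 342 = -292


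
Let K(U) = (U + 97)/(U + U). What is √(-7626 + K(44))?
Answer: I*√14760834/44 ≈ 87.318*I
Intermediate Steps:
K(U) = (97 + U)/(2*U) (K(U) = (97 + U)/((2*U)) = (97 + U)*(1/(2*U)) = (97 + U)/(2*U))
√(-7626 + K(44)) = √(-7626 + (½)*(97 + 44)/44) = √(-7626 + (½)*(1/44)*141) = √(-7626 + 141/88) = √(-670947/88) = I*√14760834/44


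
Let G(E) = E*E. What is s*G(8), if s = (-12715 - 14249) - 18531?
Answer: -2911680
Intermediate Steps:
G(E) = E²
s = -45495 (s = -26964 - 18531 = -45495)
s*G(8) = -45495*8² = -45495*64 = -2911680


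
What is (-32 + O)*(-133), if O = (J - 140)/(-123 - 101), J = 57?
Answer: 134615/32 ≈ 4206.7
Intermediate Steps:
O = 83/224 (O = (57 - 140)/(-123 - 101) = -83/(-224) = -83*(-1/224) = 83/224 ≈ 0.37054)
(-32 + O)*(-133) = (-32 + 83/224)*(-133) = -7085/224*(-133) = 134615/32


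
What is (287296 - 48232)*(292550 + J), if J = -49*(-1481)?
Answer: 87286808616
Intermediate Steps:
J = 72569
(287296 - 48232)*(292550 + J) = (287296 - 48232)*(292550 + 72569) = 239064*365119 = 87286808616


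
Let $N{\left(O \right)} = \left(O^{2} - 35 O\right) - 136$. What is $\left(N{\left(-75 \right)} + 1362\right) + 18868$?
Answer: $28344$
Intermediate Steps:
$N{\left(O \right)} = -136 + O^{2} - 35 O$
$\left(N{\left(-75 \right)} + 1362\right) + 18868 = \left(\left(-136 + \left(-75\right)^{2} - -2625\right) + 1362\right) + 18868 = \left(\left(-136 + 5625 + 2625\right) + 1362\right) + 18868 = \left(8114 + 1362\right) + 18868 = 9476 + 18868 = 28344$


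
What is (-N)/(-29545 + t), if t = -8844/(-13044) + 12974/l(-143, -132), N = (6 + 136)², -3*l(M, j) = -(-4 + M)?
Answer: 268498783/396930490 ≈ 0.67644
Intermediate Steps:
l(M, j) = -4/3 + M/3 (l(M, j) = -(-1)*(-4 + M)/3 = -(4 - M)/3 = -4/3 + M/3)
N = 20164 (N = 142² = 20164)
t = -14066625/53263 (t = -8844/(-13044) + 12974/(-4/3 + (⅓)*(-143)) = -8844*(-1/13044) + 12974/(-4/3 - 143/3) = 737/1087 + 12974/(-49) = 737/1087 + 12974*(-1/49) = 737/1087 - 12974/49 = -14066625/53263 ≈ -264.10)
(-N)/(-29545 + t) = (-1*20164)/(-29545 - 14066625/53263) = -20164/(-1587721960/53263) = -20164*(-53263/1587721960) = 268498783/396930490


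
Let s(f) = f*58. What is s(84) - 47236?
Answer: -42364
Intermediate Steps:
s(f) = 58*f
s(84) - 47236 = 58*84 - 47236 = 4872 - 47236 = -42364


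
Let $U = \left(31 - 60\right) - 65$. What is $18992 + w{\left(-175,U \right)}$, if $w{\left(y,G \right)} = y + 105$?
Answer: $18922$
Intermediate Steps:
$U = -94$ ($U = -29 - 65 = -94$)
$w{\left(y,G \right)} = 105 + y$
$18992 + w{\left(-175,U \right)} = 18992 + \left(105 - 175\right) = 18992 - 70 = 18922$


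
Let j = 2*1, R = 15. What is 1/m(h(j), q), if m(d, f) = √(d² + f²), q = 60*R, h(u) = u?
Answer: √202501/405002 ≈ 0.0011111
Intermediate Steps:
j = 2
q = 900 (q = 60*15 = 900)
1/m(h(j), q) = 1/(√(2² + 900²)) = 1/(√(4 + 810000)) = 1/(√810004) = 1/(2*√202501) = √202501/405002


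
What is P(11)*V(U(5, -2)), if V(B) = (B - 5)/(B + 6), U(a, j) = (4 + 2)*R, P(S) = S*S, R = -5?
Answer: 4235/24 ≈ 176.46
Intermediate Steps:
P(S) = S²
U(a, j) = -30 (U(a, j) = (4 + 2)*(-5) = 6*(-5) = -30)
V(B) = (-5 + B)/(6 + B)
P(11)*V(U(5, -2)) = 11²*((-5 - 30)/(6 - 30)) = 121*(-35/(-24)) = 121*(-1/24*(-35)) = 121*(35/24) = 4235/24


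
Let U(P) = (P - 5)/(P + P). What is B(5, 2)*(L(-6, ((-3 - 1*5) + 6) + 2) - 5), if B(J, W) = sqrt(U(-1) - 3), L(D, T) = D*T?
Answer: 0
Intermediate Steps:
U(P) = (-5 + P)/(2*P) (U(P) = (-5 + P)/((2*P)) = (-5 + P)*(1/(2*P)) = (-5 + P)/(2*P))
B(J, W) = 0 (B(J, W) = sqrt((1/2)*(-5 - 1)/(-1) - 3) = sqrt((1/2)*(-1)*(-6) - 3) = sqrt(3 - 3) = sqrt(0) = 0)
B(5, 2)*(L(-6, ((-3 - 1*5) + 6) + 2) - 5) = 0*(-6*(((-3 - 1*5) + 6) + 2) - 5) = 0*(-6*(((-3 - 5) + 6) + 2) - 5) = 0*(-6*((-8 + 6) + 2) - 5) = 0*(-6*(-2 + 2) - 5) = 0*(-6*0 - 5) = 0*(0 - 5) = 0*(-5) = 0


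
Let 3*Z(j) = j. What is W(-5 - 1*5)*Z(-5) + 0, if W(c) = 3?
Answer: -5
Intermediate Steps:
Z(j) = j/3
W(-5 - 1*5)*Z(-5) + 0 = 3*((1/3)*(-5)) + 0 = 3*(-5/3) + 0 = -5 + 0 = -5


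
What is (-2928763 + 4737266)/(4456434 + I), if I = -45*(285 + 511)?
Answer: 1808503/4420614 ≈ 0.40911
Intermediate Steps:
I = -35820 (I = -45*796 = -35820)
(-2928763 + 4737266)/(4456434 + I) = (-2928763 + 4737266)/(4456434 - 35820) = 1808503/4420614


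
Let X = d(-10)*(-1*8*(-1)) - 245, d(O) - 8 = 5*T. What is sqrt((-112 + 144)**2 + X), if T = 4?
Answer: sqrt(1003) ≈ 31.670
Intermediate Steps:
d(O) = 28 (d(O) = 8 + 5*4 = 8 + 20 = 28)
X = -21 (X = 28*(-1*8*(-1)) - 245 = 28*(-8*(-1)) - 245 = 28*8 - 245 = 224 - 245 = -21)
sqrt((-112 + 144)**2 + X) = sqrt((-112 + 144)**2 - 21) = sqrt(32**2 - 21) = sqrt(1024 - 21) = sqrt(1003)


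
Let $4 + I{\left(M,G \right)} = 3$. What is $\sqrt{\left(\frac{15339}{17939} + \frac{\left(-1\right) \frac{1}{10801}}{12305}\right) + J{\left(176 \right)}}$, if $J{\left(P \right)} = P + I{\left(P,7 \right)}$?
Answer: $\frac{\sqrt{999637426713273598711844495}}{2384206205395} \approx 13.261$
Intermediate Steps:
$I{\left(M,G \right)} = -1$ ($I{\left(M,G \right)} = -4 + 3 = -1$)
$J{\left(P \right)} = -1 + P$ ($J{\left(P \right)} = P - 1 = -1 + P$)
$\sqrt{\left(\frac{15339}{17939} + \frac{\left(-1\right) \frac{1}{10801}}{12305}\right) + J{\left(176 \right)}} = \sqrt{\left(\frac{15339}{17939} + \frac{\left(-1\right) \frac{1}{10801}}{12305}\right) + \left(-1 + 176\right)} = \sqrt{\left(15339 \cdot \frac{1}{17939} + \left(-1\right) \frac{1}{10801} \cdot \frac{1}{12305}\right) + 175} = \sqrt{\left(\frac{15339}{17939} - \frac{1}{132906305}\right) + 175} = \sqrt{\frac{2038649794456}{2384206205395} + 175} = \sqrt{\frac{419274735738581}{2384206205395}} = \frac{\sqrt{999637426713273598711844495}}{2384206205395}$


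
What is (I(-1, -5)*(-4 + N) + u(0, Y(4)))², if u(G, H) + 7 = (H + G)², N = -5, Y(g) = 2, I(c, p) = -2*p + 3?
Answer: 14400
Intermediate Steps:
I(c, p) = 3 - 2*p
u(G, H) = -7 + (G + H)² (u(G, H) = -7 + (H + G)² = -7 + (G + H)²)
(I(-1, -5)*(-4 + N) + u(0, Y(4)))² = ((3 - 2*(-5))*(-4 - 5) + (-7 + (0 + 2)²))² = ((3 + 10)*(-9) + (-7 + 2²))² = (13*(-9) + (-7 + 4))² = (-117 - 3)² = (-120)² = 14400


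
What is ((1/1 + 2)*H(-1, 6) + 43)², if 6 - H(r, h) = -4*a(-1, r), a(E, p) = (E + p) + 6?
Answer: 11881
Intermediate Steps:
a(E, p) = 6 + E + p
H(r, h) = 26 + 4*r (H(r, h) = 6 - (-4)*(6 - 1 + r) = 6 - (-4)*(5 + r) = 6 - (-20 - 4*r) = 6 + (20 + 4*r) = 26 + 4*r)
((1/1 + 2)*H(-1, 6) + 43)² = ((1/1 + 2)*(26 + 4*(-1)) + 43)² = ((1 + 2)*(26 - 4) + 43)² = (3*22 + 43)² = (66 + 43)² = 109² = 11881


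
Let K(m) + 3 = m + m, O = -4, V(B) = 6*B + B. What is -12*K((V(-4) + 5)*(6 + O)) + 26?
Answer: 1166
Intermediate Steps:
V(B) = 7*B
K(m) = -3 + 2*m (K(m) = -3 + (m + m) = -3 + 2*m)
-12*K((V(-4) + 5)*(6 + O)) + 26 = -12*(-3 + 2*((7*(-4) + 5)*(6 - 4))) + 26 = -12*(-3 + 2*((-28 + 5)*2)) + 26 = -12*(-3 + 2*(-23*2)) + 26 = -12*(-3 + 2*(-46)) + 26 = -12*(-3 - 92) + 26 = -12*(-95) + 26 = 1140 + 26 = 1166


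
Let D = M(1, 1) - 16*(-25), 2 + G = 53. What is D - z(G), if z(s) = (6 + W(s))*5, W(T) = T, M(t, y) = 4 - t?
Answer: 118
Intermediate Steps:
G = 51 (G = -2 + 53 = 51)
z(s) = 30 + 5*s (z(s) = (6 + s)*5 = 30 + 5*s)
D = 403 (D = (4 - 1*1) - 16*(-25) = (4 - 1) + 400 = 3 + 400 = 403)
D - z(G) = 403 - (30 + 5*51) = 403 - (30 + 255) = 403 - 1*285 = 403 - 285 = 118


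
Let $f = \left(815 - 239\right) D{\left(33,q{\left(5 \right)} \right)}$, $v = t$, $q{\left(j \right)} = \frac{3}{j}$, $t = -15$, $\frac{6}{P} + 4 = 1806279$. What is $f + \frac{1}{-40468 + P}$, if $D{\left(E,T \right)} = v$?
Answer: $- \frac{631552350842435}{73096336694} \approx -8640.0$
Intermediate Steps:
$P = \frac{6}{1806275}$ ($P = \frac{6}{-4 + 1806279} = \frac{6}{1806275} \approx 3.3218 \cdot 10^{-6}$)
$v = -15$
$D{\left(E,T \right)} = -15$
$f = -8640$ ($f = \left(815 - 239\right) \left(-15\right) = 576 \left(-15\right) = -8640$)
$f + \frac{1}{-40468 + P} = -8640 + \frac{1}{-40468 + \frac{6}{1806275}} = -8640 + \frac{1}{- \frac{73096336694}{1806275}} = -8640 - \frac{1806275}{73096336694} = - \frac{631552350842435}{73096336694}$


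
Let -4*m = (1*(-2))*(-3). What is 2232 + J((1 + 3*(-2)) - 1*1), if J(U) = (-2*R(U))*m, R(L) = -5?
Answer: 2217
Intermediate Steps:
m = -3/2 (m = -1*(-2)*(-3)/4 = -(-1)*(-3)/2 = -1/4*6 = -3/2 ≈ -1.5000)
J(U) = -15 (J(U) = -2*(-5)*(-3/2) = 10*(-3/2) = -15)
2232 + J((1 + 3*(-2)) - 1*1) = 2232 - 15 = 2217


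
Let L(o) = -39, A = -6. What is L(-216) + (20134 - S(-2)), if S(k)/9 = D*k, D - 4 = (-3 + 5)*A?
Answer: 19951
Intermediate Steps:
D = -8 (D = 4 + (-3 + 5)*(-6) = 4 + 2*(-6) = 4 - 12 = -8)
S(k) = -72*k (S(k) = 9*(-8*k) = -72*k)
L(-216) + (20134 - S(-2)) = -39 + (20134 - (-72)*(-2)) = -39 + (20134 - 1*144) = -39 + (20134 - 144) = -39 + 19990 = 19951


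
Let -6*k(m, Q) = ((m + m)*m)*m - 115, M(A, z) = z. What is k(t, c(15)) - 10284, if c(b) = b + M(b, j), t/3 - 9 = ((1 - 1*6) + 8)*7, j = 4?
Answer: -1519589/6 ≈ -2.5326e+5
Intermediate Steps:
t = 90 (t = 27 + 3*(((1 - 1*6) + 8)*7) = 27 + 3*(((1 - 6) + 8)*7) = 27 + 3*((-5 + 8)*7) = 27 + 3*(3*7) = 27 + 3*21 = 27 + 63 = 90)
c(b) = 4 + b (c(b) = b + 4 = 4 + b)
k(m, Q) = 115/6 - m³/3 (k(m, Q) = -(((m + m)*m)*m - 115)/6 = -(((2*m)*m)*m - 115)/6 = -((2*m²)*m - 115)/6 = -(2*m³ - 115)/6 = -(-115 + 2*m³)/6 = 115/6 - m³/3)
k(t, c(15)) - 10284 = (115/6 - ⅓*90³) - 10284 = (115/6 - ⅓*729000) - 10284 = (115/6 - 243000) - 10284 = -1457885/6 - 10284 = -1519589/6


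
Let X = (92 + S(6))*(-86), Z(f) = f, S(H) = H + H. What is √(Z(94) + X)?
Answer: 5*I*√354 ≈ 94.074*I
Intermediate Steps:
S(H) = 2*H
X = -8944 (X = (92 + 2*6)*(-86) = (92 + 12)*(-86) = 104*(-86) = -8944)
√(Z(94) + X) = √(94 - 8944) = √(-8850) = 5*I*√354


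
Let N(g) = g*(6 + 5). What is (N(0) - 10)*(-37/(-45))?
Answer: -74/9 ≈ -8.2222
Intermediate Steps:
N(g) = 11*g (N(g) = g*11 = 11*g)
(N(0) - 10)*(-37/(-45)) = (11*0 - 10)*(-37/(-45)) = (0 - 10)*(-37*(-1/45)) = -10*37/45 = -74/9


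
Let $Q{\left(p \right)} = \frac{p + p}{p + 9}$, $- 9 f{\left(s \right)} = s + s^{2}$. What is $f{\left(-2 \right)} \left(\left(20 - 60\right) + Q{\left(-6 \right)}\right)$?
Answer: $\frac{88}{9} \approx 9.7778$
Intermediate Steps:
$f{\left(s \right)} = - \frac{s}{9} - \frac{s^{2}}{9}$ ($f{\left(s \right)} = - \frac{s + s^{2}}{9} = - \frac{s}{9} - \frac{s^{2}}{9}$)
$Q{\left(p \right)} = \frac{2 p}{9 + p}$
$f{\left(-2 \right)} \left(\left(20 - 60\right) + Q{\left(-6 \right)}\right) = \left(- \frac{1}{9}\right) \left(-2\right) \left(1 - 2\right) \left(\left(20 - 60\right) + 2 \left(-6\right) \frac{1}{9 - 6}\right) = \left(- \frac{1}{9}\right) \left(-2\right) \left(-1\right) \left(\left(20 - 60\right) + 2 \left(-6\right) \frac{1}{3}\right) = - \frac{2 \left(-40 + 2 \left(-6\right) \frac{1}{3}\right)}{9} = - \frac{2 \left(-40 - 4\right)}{9} = \left(- \frac{2}{9}\right) \left(-44\right) = \frac{88}{9}$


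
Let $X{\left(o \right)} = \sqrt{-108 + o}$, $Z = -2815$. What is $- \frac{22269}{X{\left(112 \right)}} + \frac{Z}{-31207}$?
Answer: $- \frac{694943053}{62414} \approx -11134.0$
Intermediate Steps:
$- \frac{22269}{X{\left(112 \right)}} + \frac{Z}{-31207} = - \frac{22269}{\sqrt{-108 + 112}} - \frac{2815}{-31207} = - \frac{22269}{\sqrt{4}} - - \frac{2815}{31207} = - \frac{22269}{2} + \frac{2815}{31207} = - \frac{694943053}{62414}$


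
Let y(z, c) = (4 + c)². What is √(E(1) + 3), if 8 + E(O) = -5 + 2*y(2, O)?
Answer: 2*√10 ≈ 6.3246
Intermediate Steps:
E(O) = -13 + 2*(4 + O)² (E(O) = -8 + (-5 + 2*(4 + O)²) = -13 + 2*(4 + O)²)
√(E(1) + 3) = √((-13 + 2*(4 + 1)²) + 3) = √((-13 + 2*5²) + 3) = √((-13 + 2*25) + 3) = √((-13 + 50) + 3) = √(37 + 3) = √40 = 2*√10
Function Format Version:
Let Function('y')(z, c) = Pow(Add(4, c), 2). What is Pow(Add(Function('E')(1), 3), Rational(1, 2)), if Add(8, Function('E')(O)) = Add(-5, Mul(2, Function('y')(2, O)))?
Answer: Mul(2, Pow(10, Rational(1, 2))) ≈ 6.3246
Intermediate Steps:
Function('E')(O) = Add(-13, Mul(2, Pow(Add(4, O), 2))) (Function('E')(O) = Add(-8, Add(-5, Mul(2, Pow(Add(4, O), 2)))) = Add(-13, Mul(2, Pow(Add(4, O), 2))))
Pow(Add(Function('E')(1), 3), Rational(1, 2)) = Pow(Add(Add(-13, Mul(2, Pow(Add(4, 1), 2))), 3), Rational(1, 2)) = Pow(Add(Add(-13, Mul(2, Pow(5, 2))), 3), Rational(1, 2)) = Pow(Add(Add(-13, Mul(2, 25)), 3), Rational(1, 2)) = Pow(Add(Add(-13, 50), 3), Rational(1, 2)) = Pow(Add(37, 3), Rational(1, 2)) = Pow(40, Rational(1, 2)) = Mul(2, Pow(10, Rational(1, 2)))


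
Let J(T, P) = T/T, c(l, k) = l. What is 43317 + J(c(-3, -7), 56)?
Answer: 43318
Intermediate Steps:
J(T, P) = 1
43317 + J(c(-3, -7), 56) = 43317 + 1 = 43318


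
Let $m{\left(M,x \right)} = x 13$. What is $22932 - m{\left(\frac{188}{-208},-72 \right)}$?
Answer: $23868$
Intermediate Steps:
$m{\left(M,x \right)} = 13 x$
$22932 - m{\left(\frac{188}{-208},-72 \right)} = 22932 - 13 \left(-72\right) = 22932 - -936 = 22932 + 936 = 23868$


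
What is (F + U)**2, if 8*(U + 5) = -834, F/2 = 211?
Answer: 1565001/16 ≈ 97813.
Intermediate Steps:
F = 422 (F = 2*211 = 422)
U = -437/4 (U = -5 + (1/8)*(-834) = -5 - 417/4 = -437/4 ≈ -109.25)
(F + U)**2 = (422 - 437/4)**2 = (1251/4)**2 = 1565001/16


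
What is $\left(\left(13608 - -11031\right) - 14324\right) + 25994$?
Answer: $36309$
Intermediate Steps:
$\left(\left(13608 - -11031\right) - 14324\right) + 25994 = \left(\left(13608 + 11031\right) - 14324\right) + 25994 = \left(24639 - 14324\right) + 25994 = 10315 + 25994 = 36309$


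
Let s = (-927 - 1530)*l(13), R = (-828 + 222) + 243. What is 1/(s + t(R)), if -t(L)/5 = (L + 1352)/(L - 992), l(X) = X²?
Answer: -271/112527154 ≈ -2.4083e-6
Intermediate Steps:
R = -363 (R = -606 + 243 = -363)
t(L) = -5*(1352 + L)/(-992 + L) (t(L) = -5*(L + 1352)/(L - 992) = -5*(1352 + L)/(-992 + L))
s = -415233 (s = (-927 - 1530)*13² = -2457*169 = -415233)
1/(s + t(R)) = 1/(-415233 + 5*(-1352 - 1*(-363))/(-992 - 363)) = 1/(-415233 + 5*(-1352 + 363)/(-1355)) = 1/(-415233 + 5*(-1/1355)*(-989)) = 1/(-415233 + 989/271) = 1/(-112527154/271) = -271/112527154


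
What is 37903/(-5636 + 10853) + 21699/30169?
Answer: 1256699290/157391673 ≈ 7.9845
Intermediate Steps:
37903/(-5636 + 10853) + 21699/30169 = 37903/5217 + 21699*(1/30169) = 37903*(1/5217) + 21699/30169 = 37903/5217 + 21699/30169 = 1256699290/157391673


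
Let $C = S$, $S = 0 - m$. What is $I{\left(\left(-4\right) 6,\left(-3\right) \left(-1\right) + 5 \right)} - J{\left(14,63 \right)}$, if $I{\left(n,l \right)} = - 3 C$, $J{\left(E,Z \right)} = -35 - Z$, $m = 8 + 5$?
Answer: $137$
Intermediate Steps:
$m = 13$
$S = -13$ ($S = 0 - 13 = -13$)
$C = -13$
$I{\left(n,l \right)} = 39$ ($I{\left(n,l \right)} = \left(-3\right) \left(-13\right) = 39$)
$I{\left(\left(-4\right) 6,\left(-3\right) \left(-1\right) + 5 \right)} - J{\left(14,63 \right)} = 39 - \left(-35 - 63\right) = 39 - -98 = 39 + 98 = 137$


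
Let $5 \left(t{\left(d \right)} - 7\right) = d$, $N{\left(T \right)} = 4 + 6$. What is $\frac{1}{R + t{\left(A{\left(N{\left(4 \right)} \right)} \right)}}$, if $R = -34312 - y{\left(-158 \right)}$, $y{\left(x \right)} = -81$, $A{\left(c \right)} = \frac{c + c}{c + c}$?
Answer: $- \frac{5}{171119} \approx -2.9219 \cdot 10^{-5}$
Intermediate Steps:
$N{\left(T \right)} = 10$
$A{\left(c \right)} = 1$ ($A{\left(c \right)} = \frac{2 c}{2 c} = 2 c \frac{1}{2 c} = 1$)
$t{\left(d \right)} = 7 + \frac{d}{5}$
$R = -34231$ ($R = -34312 - -81 = -34312 + 81 = -34231$)
$\frac{1}{R + t{\left(A{\left(N{\left(4 \right)} \right)} \right)}} = \frac{1}{-34231 + \left(7 + \frac{1}{5} \cdot 1\right)} = \frac{1}{-34231 + \left(7 + \frac{1}{5}\right)} = \frac{1}{-34231 + \frac{36}{5}} = \frac{1}{- \frac{171119}{5}} = - \frac{5}{171119}$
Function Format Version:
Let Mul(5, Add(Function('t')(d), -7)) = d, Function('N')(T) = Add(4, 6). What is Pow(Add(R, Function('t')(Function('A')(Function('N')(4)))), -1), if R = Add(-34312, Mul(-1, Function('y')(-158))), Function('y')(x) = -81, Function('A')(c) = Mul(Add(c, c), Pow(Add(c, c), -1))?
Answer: Rational(-5, 171119) ≈ -2.9219e-5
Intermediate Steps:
Function('N')(T) = 10
Function('A')(c) = 1 (Function('A')(c) = Mul(Mul(2, c), Pow(Mul(2, c), -1)) = Mul(Mul(2, c), Mul(Rational(1, 2), Pow(c, -1))) = 1)
Function('t')(d) = Add(7, Mul(Rational(1, 5), d))
R = -34231 (R = Add(-34312, Mul(-1, -81)) = Add(-34312, 81) = -34231)
Pow(Add(R, Function('t')(Function('A')(Function('N')(4)))), -1) = Pow(Add(-34231, Add(7, Mul(Rational(1, 5), 1))), -1) = Pow(Add(-34231, Add(7, Rational(1, 5))), -1) = Pow(Add(-34231, Rational(36, 5)), -1) = Pow(Rational(-171119, 5), -1) = Rational(-5, 171119)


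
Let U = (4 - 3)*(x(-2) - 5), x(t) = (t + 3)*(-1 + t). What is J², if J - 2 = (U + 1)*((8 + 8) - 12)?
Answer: 676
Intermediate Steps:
x(t) = (-1 + t)*(3 + t) (x(t) = (3 + t)*(-1 + t) = (-1 + t)*(3 + t))
U = -8 (U = (4 - 3)*((-3 + (-2)² + 2*(-2)) - 5) = 1*((-3 + 4 - 4) - 5) = 1*(-3 - 5) = 1*(-8) = -8)
J = -26 (J = 2 + (-8 + 1)*((8 + 8) - 12) = 2 - 7*(16 - 12) = 2 - 7*4 = 2 - 28 = -26)
J² = (-26)² = 676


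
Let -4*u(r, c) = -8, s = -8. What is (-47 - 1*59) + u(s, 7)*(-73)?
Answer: -252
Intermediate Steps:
u(r, c) = 2 (u(r, c) = -¼*(-8) = 2)
(-47 - 1*59) + u(s, 7)*(-73) = (-47 - 1*59) + 2*(-73) = (-47 - 59) - 146 = -106 - 146 = -252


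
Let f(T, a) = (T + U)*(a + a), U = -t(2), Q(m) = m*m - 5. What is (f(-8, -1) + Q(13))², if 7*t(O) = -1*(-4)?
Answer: 1607824/49 ≈ 32813.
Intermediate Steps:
t(O) = 4/7 (t(O) = (-1*(-4))/7 = (⅐)*4 = 4/7)
Q(m) = -5 + m² (Q(m) = m² - 5 = -5 + m²)
U = -4/7 (U = -1*4/7 = -4/7 ≈ -0.57143)
f(T, a) = 2*a*(-4/7 + T) (f(T, a) = (T - 4/7)*(a + a) = (-4/7 + T)*(2*a) = 2*a*(-4/7 + T))
(f(-8, -1) + Q(13))² = ((2/7)*(-1)*(-4 + 7*(-8)) + (-5 + 13²))² = ((2/7)*(-1)*(-4 - 56) + (-5 + 169))² = ((2/7)*(-1)*(-60) + 164)² = (120/7 + 164)² = (1268/7)² = 1607824/49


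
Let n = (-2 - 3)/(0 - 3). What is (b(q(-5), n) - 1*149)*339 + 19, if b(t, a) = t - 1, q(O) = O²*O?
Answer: -93206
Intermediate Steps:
n = 5/3 (n = -5/(-3) = -5*(-⅓) = 5/3 ≈ 1.6667)
q(O) = O³
b(t, a) = -1 + t
(b(q(-5), n) - 1*149)*339 + 19 = ((-1 + (-5)³) - 1*149)*339 + 19 = ((-1 - 125) - 149)*339 + 19 = (-126 - 149)*339 + 19 = -275*339 + 19 = -93225 + 19 = -93206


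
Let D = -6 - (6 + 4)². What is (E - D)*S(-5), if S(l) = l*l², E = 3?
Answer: -13625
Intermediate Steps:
S(l) = l³
D = -106 (D = -6 - 1*10² = -6 - 1*100 = -6 - 100 = -106)
(E - D)*S(-5) = (3 - 1*(-106))*(-5)³ = (3 + 106)*(-125) = 109*(-125) = -13625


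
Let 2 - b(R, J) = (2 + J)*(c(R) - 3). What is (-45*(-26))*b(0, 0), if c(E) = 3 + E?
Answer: 2340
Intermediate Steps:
b(R, J) = 2 - R*(2 + J) (b(R, J) = 2 - (2 + J)*((3 + R) - 3) = 2 - (2 + J)*R = 2 - R*(2 + J))
(-45*(-26))*b(0, 0) = (-45*(-26))*(2 - 2*0 - 1*0*0) = 1170*(2 + 0 + 0) = 1170*2 = 2340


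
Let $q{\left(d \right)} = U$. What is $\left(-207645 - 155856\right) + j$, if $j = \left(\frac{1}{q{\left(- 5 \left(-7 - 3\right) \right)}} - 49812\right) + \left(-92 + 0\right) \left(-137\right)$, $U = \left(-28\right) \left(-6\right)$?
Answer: $- \frac{67319111}{168} \approx -4.0071 \cdot 10^{5}$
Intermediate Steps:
$U = 168$
$q{\left(d \right)} = 168$
$j = - \frac{6250943}{168}$ ($j = \left(\frac{1}{168} - 49812\right) + \left(-92 + 0\right) \left(-137\right) = \left(\frac{1}{168} - 49812\right) - -12604 = - \frac{8368415}{168} + 12604 = - \frac{6250943}{168} \approx -37208.0$)
$\left(-207645 - 155856\right) + j = \left(-207645 - 155856\right) - \frac{6250943}{168} = -363501 - \frac{6250943}{168} = - \frac{67319111}{168}$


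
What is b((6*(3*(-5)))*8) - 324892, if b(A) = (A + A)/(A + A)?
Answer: -324891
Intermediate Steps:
b(A) = 1 (b(A) = (2*A)/((2*A)) = (2*A)*(1/(2*A)) = 1)
b((6*(3*(-5)))*8) - 324892 = 1 - 324892 = -324891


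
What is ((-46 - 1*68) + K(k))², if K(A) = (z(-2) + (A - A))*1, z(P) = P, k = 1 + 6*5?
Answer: 13456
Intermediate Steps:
k = 31 (k = 1 + 30 = 31)
K(A) = -2 (K(A) = (-2 + (A - A))*1 = (-2 + 0)*1 = -2*1 = -2)
((-46 - 1*68) + K(k))² = ((-46 - 1*68) - 2)² = ((-46 - 68) - 2)² = (-114 - 2)² = (-116)² = 13456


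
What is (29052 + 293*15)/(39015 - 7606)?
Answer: 33447/31409 ≈ 1.0649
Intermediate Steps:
(29052 + 293*15)/(39015 - 7606) = (29052 + 4395)/31409 = 33447*(1/31409) = 33447/31409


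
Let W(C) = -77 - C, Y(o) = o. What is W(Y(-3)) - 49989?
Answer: -50063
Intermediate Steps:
W(Y(-3)) - 49989 = (-77 - 1*(-3)) - 49989 = (-77 + 3) - 49989 = -74 - 49989 = -50063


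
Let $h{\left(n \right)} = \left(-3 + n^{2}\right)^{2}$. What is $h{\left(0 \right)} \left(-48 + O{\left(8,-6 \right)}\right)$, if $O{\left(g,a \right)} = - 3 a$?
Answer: $-270$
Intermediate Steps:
$h{\left(0 \right)} \left(-48 + O{\left(8,-6 \right)}\right) = \left(-3 + 0^{2}\right)^{2} \left(-48 - -18\right) = \left(-3 + 0\right)^{2} \left(-48 + 18\right) = \left(-3\right)^{2} \left(-30\right) = 9 \left(-30\right) = -270$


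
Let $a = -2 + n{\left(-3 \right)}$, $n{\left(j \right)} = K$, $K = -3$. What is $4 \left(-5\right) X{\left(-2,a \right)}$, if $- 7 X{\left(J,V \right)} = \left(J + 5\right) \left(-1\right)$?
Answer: $- \frac{60}{7} \approx -8.5714$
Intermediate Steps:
$n{\left(j \right)} = -3$
$a = -5$ ($a = -2 - 3 = -5$)
$X{\left(J,V \right)} = \frac{5}{7} + \frac{J}{7}$ ($X{\left(J,V \right)} = - \frac{\left(J + 5\right) \left(-1\right)}{7} = - \frac{\left(5 + J\right) \left(-1\right)}{7} = - \frac{-5 - J}{7} = \frac{5}{7} + \frac{J}{7}$)
$4 \left(-5\right) X{\left(-2,a \right)} = 4 \left(-5\right) \left(\frac{5}{7} + \frac{1}{7} \left(-2\right)\right) = - 20 \left(\frac{5}{7} - \frac{2}{7}\right) = \left(-20\right) \frac{3}{7} = - \frac{60}{7}$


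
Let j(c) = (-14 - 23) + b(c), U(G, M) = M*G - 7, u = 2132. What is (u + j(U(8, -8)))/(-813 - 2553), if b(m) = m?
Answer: -92/153 ≈ -0.60131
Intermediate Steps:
U(G, M) = -7 + G*M (U(G, M) = G*M - 7 = -7 + G*M)
j(c) = -37 + c (j(c) = (-14 - 23) + c = -37 + c)
(u + j(U(8, -8)))/(-813 - 2553) = (2132 + (-37 + (-7 + 8*(-8))))/(-813 - 2553) = (2132 + (-37 + (-7 - 64)))/(-3366) = (2132 + (-37 - 71))*(-1/3366) = (2132 - 108)*(-1/3366) = 2024*(-1/3366) = -92/153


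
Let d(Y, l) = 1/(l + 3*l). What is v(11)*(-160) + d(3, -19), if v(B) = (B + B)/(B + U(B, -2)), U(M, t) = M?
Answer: -12161/76 ≈ -160.01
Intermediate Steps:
d(Y, l) = 1/(4*l)
v(B) = 1 (v(B) = (B + B)/(B + B) = (2*B)/((2*B)) = (2*B)*(1/(2*B)) = 1)
v(11)*(-160) + d(3, -19) = 1*(-160) + (1/4)/(-19) = -160 + (1/4)*(-1/19) = -160 - 1/76 = -12161/76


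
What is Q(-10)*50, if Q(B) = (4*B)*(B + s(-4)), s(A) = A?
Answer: 28000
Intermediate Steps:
Q(B) = 4*B*(-4 + B) (Q(B) = (4*B)*(B - 4) = (4*B)*(-4 + B) = 4*B*(-4 + B))
Q(-10)*50 = (4*(-10)*(-4 - 10))*50 = (4*(-10)*(-14))*50 = 560*50 = 28000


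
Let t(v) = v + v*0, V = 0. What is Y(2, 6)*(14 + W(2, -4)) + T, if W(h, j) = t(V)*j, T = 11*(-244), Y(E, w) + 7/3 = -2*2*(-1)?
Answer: -7982/3 ≈ -2660.7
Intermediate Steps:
t(v) = v (t(v) = v + 0 = v)
Y(E, w) = 5/3 (Y(E, w) = -7/3 - 2*2*(-1) = -7/3 - 4*(-1) = -7/3 + 4 = 5/3)
T = -2684
W(h, j) = 0 (W(h, j) = 0*j = 0)
Y(2, 6)*(14 + W(2, -4)) + T = 5*(14 + 0)/3 - 2684 = (5/3)*14 - 2684 = 70/3 - 2684 = -7982/3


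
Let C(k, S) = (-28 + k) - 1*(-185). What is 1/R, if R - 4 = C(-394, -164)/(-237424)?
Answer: 237424/949933 ≈ 0.24994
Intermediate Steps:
C(k, S) = 157 + k (C(k, S) = (-28 + k) + 185 = 157 + k)
R = 949933/237424 (R = 4 + (157 - 394)/(-237424) = 4 - 237*(-1/237424) = 4 + 237/237424 = 949933/237424 ≈ 4.0010)
1/R = 1/(949933/237424) = 237424/949933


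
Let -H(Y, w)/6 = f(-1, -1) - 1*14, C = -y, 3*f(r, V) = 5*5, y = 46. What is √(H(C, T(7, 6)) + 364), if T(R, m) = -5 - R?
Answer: √398 ≈ 19.950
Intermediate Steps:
f(r, V) = 25/3 (f(r, V) = (5*5)/3 = (⅓)*25 = 25/3)
C = -46 (C = -1*46 = -46)
H(Y, w) = 34 (H(Y, w) = -6*(25/3 - 1*14) = -6*(25/3 - 14) = -6*(-17/3) = 34)
√(H(C, T(7, 6)) + 364) = √(34 + 364) = √398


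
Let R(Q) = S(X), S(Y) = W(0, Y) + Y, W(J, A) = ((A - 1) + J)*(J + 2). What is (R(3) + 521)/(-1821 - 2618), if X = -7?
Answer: -498/4439 ≈ -0.11219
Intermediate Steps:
W(J, A) = (2 + J)*(-1 + A + J) (W(J, A) = ((-1 + A) + J)*(2 + J) = (-1 + A + J)*(2 + J) = (2 + J)*(-1 + A + J))
S(Y) = -2 + 3*Y (S(Y) = (-2 + 0 + 0² + 2*Y + Y*0) + Y = (-2 + 0 + 0 + 2*Y + 0) + Y = (-2 + 2*Y) + Y = -2 + 3*Y)
R(Q) = -23 (R(Q) = -2 + 3*(-7) = -2 - 21 = -23)
(R(3) + 521)/(-1821 - 2618) = (-23 + 521)/(-1821 - 2618) = 498/(-4439) = 498*(-1/4439) = -498/4439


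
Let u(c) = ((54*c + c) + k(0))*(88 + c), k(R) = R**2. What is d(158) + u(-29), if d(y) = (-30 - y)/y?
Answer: -7434389/79 ≈ -94106.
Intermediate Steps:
d(y) = (-30 - y)/y
u(c) = 55*c*(88 + c) (u(c) = ((54*c + c) + 0**2)*(88 + c) = (55*c + 0)*(88 + c) = (55*c)*(88 + c) = 55*c*(88 + c))
d(158) + u(-29) = (-30 - 1*158)/158 + 55*(-29)*(88 - 29) = (-30 - 158)/158 + 55*(-29)*59 = (1/158)*(-188) - 94105 = -94/79 - 94105 = -7434389/79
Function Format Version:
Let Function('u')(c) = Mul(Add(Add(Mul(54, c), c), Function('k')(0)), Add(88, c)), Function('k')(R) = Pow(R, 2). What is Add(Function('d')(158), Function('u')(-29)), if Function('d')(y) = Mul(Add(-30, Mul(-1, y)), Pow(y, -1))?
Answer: Rational(-7434389, 79) ≈ -94106.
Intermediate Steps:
Function('d')(y) = Mul(Pow(y, -1), Add(-30, Mul(-1, y)))
Function('u')(c) = Mul(55, c, Add(88, c)) (Function('u')(c) = Mul(Add(Add(Mul(54, c), c), Pow(0, 2)), Add(88, c)) = Mul(Add(Mul(55, c), 0), Add(88, c)) = Mul(Mul(55, c), Add(88, c)) = Mul(55, c, Add(88, c)))
Add(Function('d')(158), Function('u')(-29)) = Add(Mul(Pow(158, -1), Add(-30, Mul(-1, 158))), Mul(55, -29, Add(88, -29))) = Add(Mul(Rational(1, 158), Add(-30, -158)), Mul(55, -29, 59)) = Add(Mul(Rational(1, 158), -188), -94105) = Add(Rational(-94, 79), -94105) = Rational(-7434389, 79)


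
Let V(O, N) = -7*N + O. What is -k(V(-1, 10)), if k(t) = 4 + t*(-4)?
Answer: -288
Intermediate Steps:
V(O, N) = O - 7*N
k(t) = 4 - 4*t
-k(V(-1, 10)) = -(4 - 4*(-1 - 7*10)) = -(4 - 4*(-1 - 70)) = -(4 - 4*(-71)) = -(4 + 284) = -1*288 = -288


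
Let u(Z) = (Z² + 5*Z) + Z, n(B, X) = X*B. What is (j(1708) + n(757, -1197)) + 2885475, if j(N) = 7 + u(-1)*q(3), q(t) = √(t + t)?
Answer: 1979353 - 5*√6 ≈ 1.9793e+6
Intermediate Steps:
q(t) = √2*√t (q(t) = √(2*t) = √2*√t)
n(B, X) = B*X
u(Z) = Z² + 6*Z
j(N) = 7 - 5*√6 (j(N) = 7 + (-(6 - 1))*(√2*√3) = 7 + (-1*5)*√6 = 7 - 5*√6)
(j(1708) + n(757, -1197)) + 2885475 = ((7 - 5*√6) + 757*(-1197)) + 2885475 = ((7 - 5*√6) - 906129) + 2885475 = (-906122 - 5*√6) + 2885475 = 1979353 - 5*√6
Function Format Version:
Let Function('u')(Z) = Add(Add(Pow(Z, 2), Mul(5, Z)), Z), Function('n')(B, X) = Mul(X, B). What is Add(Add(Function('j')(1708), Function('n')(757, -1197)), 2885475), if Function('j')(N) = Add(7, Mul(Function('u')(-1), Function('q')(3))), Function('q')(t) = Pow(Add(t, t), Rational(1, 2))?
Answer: Add(1979353, Mul(-5, Pow(6, Rational(1, 2)))) ≈ 1.9793e+6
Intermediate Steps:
Function('q')(t) = Mul(Pow(2, Rational(1, 2)), Pow(t, Rational(1, 2))) (Function('q')(t) = Pow(Mul(2, t), Rational(1, 2)) = Mul(Pow(2, Rational(1, 2)), Pow(t, Rational(1, 2))))
Function('n')(B, X) = Mul(B, X)
Function('u')(Z) = Add(Pow(Z, 2), Mul(6, Z))
Function('j')(N) = Add(7, Mul(-5, Pow(6, Rational(1, 2)))) (Function('j')(N) = Add(7, Mul(Mul(-1, Add(6, -1)), Mul(Pow(2, Rational(1, 2)), Pow(3, Rational(1, 2))))) = Add(7, Mul(Mul(-1, 5), Pow(6, Rational(1, 2)))) = Add(7, Mul(-5, Pow(6, Rational(1, 2)))))
Add(Add(Function('j')(1708), Function('n')(757, -1197)), 2885475) = Add(Add(Add(7, Mul(-5, Pow(6, Rational(1, 2)))), Mul(757, -1197)), 2885475) = Add(Add(Add(7, Mul(-5, Pow(6, Rational(1, 2)))), -906129), 2885475) = Add(Add(-906122, Mul(-5, Pow(6, Rational(1, 2)))), 2885475) = Add(1979353, Mul(-5, Pow(6, Rational(1, 2))))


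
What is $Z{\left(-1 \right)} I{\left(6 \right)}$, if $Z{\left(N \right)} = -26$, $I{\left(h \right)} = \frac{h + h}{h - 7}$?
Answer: $312$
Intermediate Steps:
$I{\left(h \right)} = \frac{2 h}{-7 + h}$
$Z{\left(-1 \right)} I{\left(6 \right)} = - 26 \cdot 2 \cdot 6 \frac{1}{-7 + 6} = - 26 \cdot 2 \cdot 6 \frac{1}{-1} = - 26 \cdot 2 \cdot 6 \left(-1\right) = \left(-26\right) \left(-12\right) = 312$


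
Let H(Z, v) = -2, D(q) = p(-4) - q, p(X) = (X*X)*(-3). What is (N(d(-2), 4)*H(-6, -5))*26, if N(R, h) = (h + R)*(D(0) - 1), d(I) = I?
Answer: 5096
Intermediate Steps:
p(X) = -3*X² (p(X) = X²*(-3) = -3*X²)
D(q) = -48 - q (D(q) = -3*(-4)² - q = -3*16 - q = -48 - q)
N(R, h) = -49*R - 49*h (N(R, h) = (h + R)*((-48 - 1*0) - 1) = (R + h)*((-48 + 0) - 1) = (R + h)*(-48 - 1) = (R + h)*(-49) = -49*R - 49*h)
(N(d(-2), 4)*H(-6, -5))*26 = ((-49*(-2) - 49*4)*(-2))*26 = ((98 - 196)*(-2))*26 = -98*(-2)*26 = 196*26 = 5096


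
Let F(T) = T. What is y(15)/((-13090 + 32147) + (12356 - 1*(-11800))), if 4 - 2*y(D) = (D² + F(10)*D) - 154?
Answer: -217/86426 ≈ -0.0025108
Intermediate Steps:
y(D) = 79 - 5*D - D²/2 (y(D) = 2 - ((D² + 10*D) - 154)/2 = 2 - (-154 + D² + 10*D)/2 = 2 + (77 - 5*D - D²/2) = 79 - 5*D - D²/2)
y(15)/((-13090 + 32147) + (12356 - 1*(-11800))) = (79 - 5*15 - ½*15²)/((-13090 + 32147) + (12356 - 1*(-11800))) = (79 - 75 - ½*225)/(19057 + (12356 + 11800)) = (79 - 75 - 225/2)/(19057 + 24156) = -217/2/43213 = -217/2*1/43213 = -217/86426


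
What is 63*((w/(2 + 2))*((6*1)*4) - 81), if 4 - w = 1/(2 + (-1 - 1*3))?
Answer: -3402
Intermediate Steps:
w = 9/2 (w = 4 - 1/(2 + (-1 - 1*3)) = 4 - 1/(2 + (-1 - 3)) = 4 - 1/(2 - 4) = 4 - 1/(-2) = 4 - 1*(-1/2) = 4 + 1/2 = 9/2 ≈ 4.5000)
63*((w/(2 + 2))*((6*1)*4) - 81) = 63*(((9/2)/(2 + 2))*((6*1)*4) - 81) = 63*(((9/2)/4)*(6*4) - 81) = 63*(((1/4)*(9/2))*24 - 81) = 63*((9/8)*24 - 81) = 63*(27 - 81) = 63*(-54) = -3402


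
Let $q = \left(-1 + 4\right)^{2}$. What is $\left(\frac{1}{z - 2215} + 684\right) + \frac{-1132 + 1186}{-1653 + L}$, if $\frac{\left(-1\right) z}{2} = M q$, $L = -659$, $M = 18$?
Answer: $\frac{2007527747}{2935084} \approx 683.98$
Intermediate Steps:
$q = 9$ ($q = 3^{2} = 9$)
$z = -324$ ($z = - 2 \cdot 18 \cdot 9 = \left(-2\right) 162 = -324$)
$\left(\frac{1}{z - 2215} + 684\right) + \frac{-1132 + 1186}{-1653 + L} = \left(\frac{1}{-324 - 2215} + 684\right) + \frac{-1132 + 1186}{-1653 - 659} = \left(\frac{1}{-2539} + 684\right) + \frac{54}{-2312} = \left(- \frac{1}{2539} + 684\right) + 54 \left(- \frac{1}{2312}\right) = \frac{1736675}{2539} - \frac{27}{1156} = \frac{2007527747}{2935084}$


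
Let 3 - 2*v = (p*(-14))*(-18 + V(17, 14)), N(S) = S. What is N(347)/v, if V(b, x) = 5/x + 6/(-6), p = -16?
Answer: 694/4179 ≈ 0.16607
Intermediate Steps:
V(b, x) = -1 + 5/x (V(b, x) = 5/x + 6*(-⅙) = 5/x - 1 = -1 + 5/x)
v = 4179/2 (v = 3/2 - (-16*(-14))*(-18 + (5 - 1*14)/14)/2 = 3/2 - 112*(-18 + (5 - 14)/14) = 3/2 - 112*(-18 + (1/14)*(-9)) = 3/2 - 112*(-18 - 9/14) = 3/2 - 112*(-261)/14 = 3/2 - ½*(-4176) = 3/2 + 2088 = 4179/2 ≈ 2089.5)
N(347)/v = 347/(4179/2) = 347*(2/4179) = 694/4179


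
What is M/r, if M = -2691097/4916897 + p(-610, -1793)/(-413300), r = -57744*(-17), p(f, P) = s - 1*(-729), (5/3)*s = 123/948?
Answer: -1762988001438871/3151877928654655584000 ≈ -5.5935e-7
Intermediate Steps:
s = 123/1580 (s = 3*(123/948)/5 = 3*(123*(1/948))/5 = (3/5)*(41/316) = 123/1580 ≈ 0.077848)
p(f, P) = 1151943/1580 (p(f, P) = 123/1580 - 1*(-729) = 123/1580 + 729 = 1151943/1580)
r = 981648
M = -1762988001438871/3210802577558000 (M = -2691097/4916897 + (1151943/1580)/(-413300) = -2691097*1/4916897 + (1151943/1580)*(-1/413300) = -2691097/4916897 - 1151943/653014000 = -1762988001438871/3210802577558000 ≈ -0.54908)
M/r = -1762988001438871/3210802577558000/981648 = -1762988001438871/3210802577558000*1/981648 = -1762988001438871/3151877928654655584000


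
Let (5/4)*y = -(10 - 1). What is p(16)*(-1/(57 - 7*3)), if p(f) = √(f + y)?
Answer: -√55/90 ≈ -0.082402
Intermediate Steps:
y = -36/5 (y = 4*(-(10 - 1))/5 = 4*(-1*9)/5 = (⅘)*(-9) = -36/5 ≈ -7.2000)
p(f) = √(-36/5 + f) (p(f) = √(f - 36/5) = √(-36/5 + f))
p(16)*(-1/(57 - 7*3)) = (√(-180 + 25*16)/5)*(-1/(57 - 7*3)) = (√(-180 + 400)/5)*(-1/(57 - 21)) = (√220/5)*(-1/36) = ((2*√55)/5)*(-1*1/36) = (2*√55/5)*(-1/36) = -√55/90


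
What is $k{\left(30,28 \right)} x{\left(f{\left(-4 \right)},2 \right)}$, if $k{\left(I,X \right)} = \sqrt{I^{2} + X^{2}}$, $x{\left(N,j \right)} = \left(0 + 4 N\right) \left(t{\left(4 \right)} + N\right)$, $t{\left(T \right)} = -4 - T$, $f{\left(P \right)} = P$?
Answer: $384 \sqrt{421} \approx 7879.0$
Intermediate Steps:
$x{\left(N,j \right)} = 4 N \left(-8 + N\right)$ ($x{\left(N,j \right)} = \left(0 + 4 N\right) \left(\left(-4 - 4\right) + N\right) = 4 N \left(\left(-4 - 4\right) + N\right) = 4 N \left(-8 + N\right)$)
$k{\left(30,28 \right)} x{\left(f{\left(-4 \right)},2 \right)} = \sqrt{30^{2} + 28^{2}} \cdot 4 \left(-4\right) \left(-8 - 4\right) = \sqrt{900 + 784} \cdot 4 \left(-4\right) \left(-12\right) = \sqrt{1684} \cdot 192 = 2 \sqrt{421} \cdot 192 = 384 \sqrt{421}$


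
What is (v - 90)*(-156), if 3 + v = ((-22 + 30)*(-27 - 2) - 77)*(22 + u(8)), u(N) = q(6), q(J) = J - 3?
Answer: 1219608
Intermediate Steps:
q(J) = -3 + J
u(N) = 3 (u(N) = -3 + 6 = 3)
v = -7728 (v = -3 + ((-22 + 30)*(-27 - 2) - 77)*(22 + 3) = -3 + (8*(-29) - 77)*25 = -3 + (-232 - 77)*25 = -3 - 309*25 = -3 - 7725 = -7728)
(v - 90)*(-156) = (-7728 - 90)*(-156) = -7818*(-156) = 1219608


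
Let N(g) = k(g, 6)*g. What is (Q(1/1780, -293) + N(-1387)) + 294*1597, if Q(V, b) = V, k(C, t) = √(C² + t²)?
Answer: 835742041/1780 - 1387*√1923805 ≈ -1.4543e+6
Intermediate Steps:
N(g) = g*√(36 + g²) (N(g) = √(g² + 6²)*g = √(g² + 36)*g = √(36 + g²)*g = g*√(36 + g²))
(Q(1/1780, -293) + N(-1387)) + 294*1597 = (1/1780 - 1387*√(36 + (-1387)²)) + 294*1597 = (1/1780 - 1387*√(36 + 1923769)) + 469518 = (1/1780 - 1387*√1923805) + 469518 = 835742041/1780 - 1387*√1923805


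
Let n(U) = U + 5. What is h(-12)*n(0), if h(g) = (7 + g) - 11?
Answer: -80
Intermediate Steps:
h(g) = -4 + g
n(U) = 5 + U
h(-12)*n(0) = (-4 - 12)*(5 + 0) = -16*5 = -80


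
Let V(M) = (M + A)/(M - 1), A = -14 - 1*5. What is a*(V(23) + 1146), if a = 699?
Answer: 8812992/11 ≈ 8.0118e+5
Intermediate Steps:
A = -19 (A = -14 - 5 = -19)
V(M) = (-19 + M)/(-1 + M) (V(M) = (M - 19)/(M - 1) = (-19 + M)/(-1 + M))
a*(V(23) + 1146) = 699*((-19 + 23)/(-1 + 23) + 1146) = 699*(4/22 + 1146) = 699*((1/22)*4 + 1146) = 699*(2/11 + 1146) = 699*(12608/11) = 8812992/11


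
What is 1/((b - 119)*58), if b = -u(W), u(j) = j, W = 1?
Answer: -1/6960 ≈ -0.00014368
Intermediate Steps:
b = -1 (b = -1*1 = -1)
1/((b - 119)*58) = 1/((-1 - 119)*58) = 1/(-120*58) = 1/(-6960) = -1/6960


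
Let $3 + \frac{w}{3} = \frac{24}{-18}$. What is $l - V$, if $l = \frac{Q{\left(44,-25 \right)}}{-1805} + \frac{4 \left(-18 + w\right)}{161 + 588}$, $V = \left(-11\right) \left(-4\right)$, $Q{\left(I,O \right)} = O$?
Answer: $- \frac{11938135}{270389} \approx -44.152$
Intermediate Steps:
$w = -13$ ($w = -9 + 3 \frac{24}{-18} = -9 + 3 \cdot 24 \left(- \frac{1}{18}\right) = -9 + 3 \left(- \frac{4}{3}\right) = -9 - 4 = -13$)
$V = 44$
$l = - \frac{41019}{270389}$ ($l = - \frac{25}{-1805} + \frac{4 \left(-18 - 13\right)}{161 + 588} = \left(-25\right) \left(- \frac{1}{1805}\right) + \frac{4 \left(-31\right)}{749} = \frac{5}{361} - \frac{124}{749} = - \frac{41019}{270389} \approx -0.1517$)
$l - V = - \frac{41019}{270389} - 44 = - \frac{11938135}{270389}$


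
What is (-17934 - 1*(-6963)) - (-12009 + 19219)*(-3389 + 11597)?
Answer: -59190651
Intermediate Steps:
(-17934 - 1*(-6963)) - (-12009 + 19219)*(-3389 + 11597) = (-17934 + 6963) - 7210*8208 = -10971 - 1*59179680 = -10971 - 59179680 = -59190651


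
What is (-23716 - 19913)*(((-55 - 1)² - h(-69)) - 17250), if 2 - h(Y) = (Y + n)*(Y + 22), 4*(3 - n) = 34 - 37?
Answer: 1928270913/4 ≈ 4.8207e+8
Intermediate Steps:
n = 15/4 (n = 3 - (34 - 37)/4 = 3 - ¼*(-3) = 3 + ¾ = 15/4 ≈ 3.7500)
h(Y) = 2 - (22 + Y)*(15/4 + Y) (h(Y) = 2 - (Y + 15/4)*(Y + 22) = 2 - (15/4 + Y)*(22 + Y) = 2 - (22 + Y)*(15/4 + Y))
(-23716 - 19913)*(((-55 - 1)² - h(-69)) - 17250) = (-23716 - 19913)*(((-55 - 1)² - (-161/2 - 1*(-69)² - 103/4*(-69))) - 17250) = -43629*(((-56)² - (-161/2 - 1*4761 + 7107/4)) - 17250) = -43629*((3136 - (-161/2 - 4761 + 7107/4)) - 17250) = -43629*((3136 - 1*(-12259/4)) - 17250) = -43629*((3136 + 12259/4) - 17250) = -43629*(24803/4 - 17250) = -43629*(-44197/4) = 1928270913/4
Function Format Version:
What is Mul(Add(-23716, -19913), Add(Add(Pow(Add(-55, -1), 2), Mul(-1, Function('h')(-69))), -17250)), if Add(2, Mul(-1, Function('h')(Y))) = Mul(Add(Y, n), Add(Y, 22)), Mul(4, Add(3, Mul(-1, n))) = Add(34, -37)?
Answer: Rational(1928270913, 4) ≈ 4.8207e+8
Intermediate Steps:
n = Rational(15, 4) (n = Add(3, Mul(Rational(-1, 4), Add(34, -37))) = Add(3, Mul(Rational(-1, 4), -3)) = Add(3, Rational(3, 4)) = Rational(15, 4) ≈ 3.7500)
Function('h')(Y) = Add(2, Mul(-1, Add(22, Y), Add(Rational(15, 4), Y))) (Function('h')(Y) = Add(2, Mul(-1, Mul(Add(Y, Rational(15, 4)), Add(Y, 22)))) = Add(2, Mul(-1, Mul(Add(Rational(15, 4), Y), Add(22, Y)))) = Add(2, Mul(-1, Mul(Add(22, Y), Add(Rational(15, 4), Y)))) = Add(2, Mul(-1, Add(22, Y), Add(Rational(15, 4), Y))))
Mul(Add(-23716, -19913), Add(Add(Pow(Add(-55, -1), 2), Mul(-1, Function('h')(-69))), -17250)) = Mul(Add(-23716, -19913), Add(Add(Pow(Add(-55, -1), 2), Mul(-1, Add(Rational(-161, 2), Mul(-1, Pow(-69, 2)), Mul(Rational(-103, 4), -69)))), -17250)) = Mul(-43629, Add(Add(Pow(-56, 2), Mul(-1, Add(Rational(-161, 2), Mul(-1, 4761), Rational(7107, 4)))), -17250)) = Mul(-43629, Add(Add(3136, Mul(-1, Add(Rational(-161, 2), -4761, Rational(7107, 4)))), -17250)) = Mul(-43629, Add(Add(3136, Mul(-1, Rational(-12259, 4))), -17250)) = Mul(-43629, Add(Add(3136, Rational(12259, 4)), -17250)) = Mul(-43629, Add(Rational(24803, 4), -17250)) = Mul(-43629, Rational(-44197, 4)) = Rational(1928270913, 4)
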